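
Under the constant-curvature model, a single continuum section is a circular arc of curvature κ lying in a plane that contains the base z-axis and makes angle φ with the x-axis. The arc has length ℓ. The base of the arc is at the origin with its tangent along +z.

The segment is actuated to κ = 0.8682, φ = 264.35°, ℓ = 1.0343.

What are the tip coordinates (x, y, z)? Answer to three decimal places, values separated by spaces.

-0.043 -0.432 0.901

θ = κ·ℓ = 0.8682 × 1.0343 = 0.89798 rad
ρ = (1 − cos θ)/κ = (1 − 0.62319)/0.8682 = 0.43401
z = sin θ / κ = 0.78207/0.8682 = 0.90079
x = ρ cos φ = 0.43401 × cos(264.35°) = -0.04273
y = ρ sin φ = 0.43401 × sin(264.35°) = -0.43190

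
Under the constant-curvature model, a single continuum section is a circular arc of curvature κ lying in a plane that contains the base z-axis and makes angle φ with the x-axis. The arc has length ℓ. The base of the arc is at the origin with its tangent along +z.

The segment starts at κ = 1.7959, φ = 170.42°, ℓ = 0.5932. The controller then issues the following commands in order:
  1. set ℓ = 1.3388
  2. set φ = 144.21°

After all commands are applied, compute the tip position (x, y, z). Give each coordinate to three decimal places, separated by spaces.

initial: κ=1.7959, φ=170.42°, ℓ=0.5932
cmd 1: set ℓ=1.3388 → (κ,φ,ℓ)=(1.7959,170.42°,1.3388) → tip=(-0.9555,0.1613,0.3743)
cmd 2: set φ=144.21° → (κ,φ,ℓ)=(1.7959,144.21°,1.3388) → tip=(-0.7861,0.5667,0.3743)

-0.786 0.567 0.374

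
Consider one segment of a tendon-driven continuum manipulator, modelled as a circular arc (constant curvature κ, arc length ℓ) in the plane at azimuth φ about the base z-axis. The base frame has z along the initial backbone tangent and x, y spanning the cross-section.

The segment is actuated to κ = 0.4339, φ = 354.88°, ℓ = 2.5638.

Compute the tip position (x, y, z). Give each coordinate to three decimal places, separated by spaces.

1.280 -0.115 2.067

θ = κ·ℓ = 0.4339 × 2.5638 = 1.11243 rad
ρ = (1 − cos θ)/κ = (1 − 0.44248)/0.4339 = 1.28490
z = sin θ / κ = 0.89678/0.4339 = 2.06678
x = ρ cos φ = 1.28490 × cos(354.88°) = 1.27977
y = ρ sin φ = 1.28490 × sin(354.88°) = -0.11467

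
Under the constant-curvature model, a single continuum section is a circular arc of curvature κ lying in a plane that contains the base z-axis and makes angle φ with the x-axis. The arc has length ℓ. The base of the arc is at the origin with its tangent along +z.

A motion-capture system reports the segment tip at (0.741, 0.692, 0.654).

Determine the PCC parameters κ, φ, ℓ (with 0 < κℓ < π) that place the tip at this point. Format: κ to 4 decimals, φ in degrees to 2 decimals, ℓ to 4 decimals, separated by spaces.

1.3930 43.04 1.4327

ρ = √(x²+y²) = √(0.741² + 0.692²) = 1.01388
φ = atan2(y, x) mod 360° = atan2(0.692, 0.741) = 43.0416°
|p|² = ρ² + z² = 1.01388² + 0.654² = 1.45566
κ = 2ρ / |p|² = 2×1.01388 / 1.45566 = 1.39301
θ = 2·atan2(ρ, z) = 2·atan2(1.01388, 0.654) = 1.99582 rad
ℓ = θ/κ = 1.99582/1.39301 = 1.43274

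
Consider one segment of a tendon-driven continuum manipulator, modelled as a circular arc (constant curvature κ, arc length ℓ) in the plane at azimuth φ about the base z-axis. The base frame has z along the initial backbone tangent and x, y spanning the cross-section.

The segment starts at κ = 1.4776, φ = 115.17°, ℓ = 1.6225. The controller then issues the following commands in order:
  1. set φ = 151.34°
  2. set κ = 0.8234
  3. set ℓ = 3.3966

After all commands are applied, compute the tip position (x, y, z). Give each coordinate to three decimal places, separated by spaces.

-2.069 1.131 0.411

initial: κ=1.4776, φ=115.17°, ℓ=1.6225
cmd 1: set φ=151.34° → (κ,φ,ℓ)=(1.4776,151.34°,1.6225) → tip=(-1.0307,0.5634,0.4584)
cmd 2: set κ=0.8234 → (κ,φ,ℓ)=(0.8234,151.34°,1.6225) → tip=(-0.8177,0.4469,1.1811)
cmd 3: set ℓ=3.3966 → (κ,φ,ℓ)=(0.8234,151.34°,3.3966) → tip=(-2.0686,1.1307,0.4105)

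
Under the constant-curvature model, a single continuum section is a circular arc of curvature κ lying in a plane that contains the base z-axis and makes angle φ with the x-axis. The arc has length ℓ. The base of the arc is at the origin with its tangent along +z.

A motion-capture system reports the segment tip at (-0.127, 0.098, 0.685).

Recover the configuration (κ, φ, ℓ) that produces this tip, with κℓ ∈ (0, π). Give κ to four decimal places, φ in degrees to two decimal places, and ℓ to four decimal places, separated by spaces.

ρ = √(x²+y²) = √(-0.127² + 0.098²) = 0.16042
φ = atan2(y, x) mod 360° = atan2(0.098, -0.127) = 142.3443°
|p|² = ρ² + z² = 0.16042² + 0.685² = 0.49496
κ = 2ρ / |p|² = 2×0.16042 / 0.49496 = 0.64820
θ = 2·atan2(ρ, z) = 2·atan2(0.16042, 0.685) = 0.46007 rad
ℓ = θ/κ = 0.46007/0.64820 = 0.70978

0.6482 142.34 0.7098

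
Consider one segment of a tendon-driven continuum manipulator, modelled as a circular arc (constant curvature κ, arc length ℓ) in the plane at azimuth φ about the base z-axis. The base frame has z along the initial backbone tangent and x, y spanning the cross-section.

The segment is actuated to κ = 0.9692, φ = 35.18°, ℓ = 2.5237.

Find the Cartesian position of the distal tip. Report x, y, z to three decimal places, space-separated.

1.491 1.051 0.661

θ = κ·ℓ = 0.9692 × 2.5237 = 2.44597 rad
ρ = (1 − cos θ)/κ = (1 − -0.76765)/0.9692 = 1.82383
z = sin θ / κ = 0.64086/0.9692 = 0.66123
x = ρ cos φ = 1.82383 × cos(35.18°) = 1.49070
y = ρ sin φ = 1.82383 × sin(35.18°) = 1.05079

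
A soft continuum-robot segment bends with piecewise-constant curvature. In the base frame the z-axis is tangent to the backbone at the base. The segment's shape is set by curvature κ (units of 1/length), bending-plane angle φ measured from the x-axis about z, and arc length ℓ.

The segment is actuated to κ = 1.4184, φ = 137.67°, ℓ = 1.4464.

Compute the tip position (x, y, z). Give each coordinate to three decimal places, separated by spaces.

-0.762 0.694 0.625

θ = κ·ℓ = 1.4184 × 1.4464 = 2.05157 rad
ρ = (1 − cos θ)/κ = (1 − -0.46247)/1.4184 = 1.03107
z = sin θ / κ = 0.88664/1.4184 = 0.62510
x = ρ cos φ = 1.03107 × cos(137.67°) = -0.76225
y = ρ sin φ = 1.03107 × sin(137.67°) = 0.69432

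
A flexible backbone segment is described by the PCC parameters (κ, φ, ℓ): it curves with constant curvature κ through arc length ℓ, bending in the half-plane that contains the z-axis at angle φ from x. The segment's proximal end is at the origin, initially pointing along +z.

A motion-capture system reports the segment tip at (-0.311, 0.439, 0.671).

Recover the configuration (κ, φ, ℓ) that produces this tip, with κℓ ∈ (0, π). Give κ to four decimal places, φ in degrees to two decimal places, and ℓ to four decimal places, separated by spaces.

ρ = √(x²+y²) = √(-0.311² + 0.439²) = 0.53800
φ = atan2(y, x) mod 360° = atan2(0.439, -0.311) = 125.3148°
|p|² = ρ² + z² = 0.53800² + 0.671² = 0.73968
κ = 2ρ / |p|² = 2×0.53800 / 0.73968 = 1.45467
θ = 2·atan2(ρ, z) = 2·atan2(0.53800, 0.671) = 1.35166 rad
ℓ = θ/κ = 1.35166/1.45467 = 0.92918

1.4547 125.31 0.9292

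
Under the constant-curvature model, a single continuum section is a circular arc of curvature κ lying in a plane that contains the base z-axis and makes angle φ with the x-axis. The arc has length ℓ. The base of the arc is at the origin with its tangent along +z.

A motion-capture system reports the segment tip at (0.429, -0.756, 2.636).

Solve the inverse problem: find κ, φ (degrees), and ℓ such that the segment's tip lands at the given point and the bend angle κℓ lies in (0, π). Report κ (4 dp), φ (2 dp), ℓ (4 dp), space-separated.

ρ = √(x²+y²) = √(0.429² + -0.756²) = 0.86924
φ = atan2(y, x) mod 360° = atan2(-0.756, 0.429) = 299.5732°
|p|² = ρ² + z² = 0.86924² + 2.636² = 7.70407
κ = 2ρ / |p|² = 2×0.86924 / 7.70407 = 0.22566
θ = 2·atan2(ρ, z) = 2·atan2(0.86924, 2.636) = 0.63706 rad
ℓ = θ/κ = 0.63706/0.22566 = 2.82312

0.2257 299.57 2.8231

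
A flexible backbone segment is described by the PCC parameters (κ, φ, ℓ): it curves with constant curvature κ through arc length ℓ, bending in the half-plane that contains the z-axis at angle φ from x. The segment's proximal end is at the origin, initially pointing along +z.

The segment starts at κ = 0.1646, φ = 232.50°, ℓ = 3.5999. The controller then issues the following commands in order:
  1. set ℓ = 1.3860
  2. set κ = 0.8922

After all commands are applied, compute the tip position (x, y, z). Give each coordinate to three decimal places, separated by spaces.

-0.459 -0.598 1.059

initial: κ=0.1646, φ=232.50°, ℓ=3.5999
cmd 1: set ℓ=1.3860 → (κ,φ,ℓ)=(0.1646,232.50°,1.3860) → tip=(-0.0958,-0.1249,1.3740)
cmd 2: set κ=0.8922 → (κ,φ,ℓ)=(0.8922,232.50°,1.3860) → tip=(-0.4585,-0.5975,1.0588)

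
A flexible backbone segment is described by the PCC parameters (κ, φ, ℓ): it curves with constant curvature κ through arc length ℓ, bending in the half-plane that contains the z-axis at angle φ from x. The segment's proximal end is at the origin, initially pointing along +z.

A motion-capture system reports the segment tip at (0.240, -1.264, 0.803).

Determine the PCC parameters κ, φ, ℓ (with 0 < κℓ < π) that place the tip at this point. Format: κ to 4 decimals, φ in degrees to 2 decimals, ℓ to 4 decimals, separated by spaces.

ρ = √(x²+y²) = √(0.240² + -1.264²) = 1.28658
φ = atan2(y, x) mod 360° = atan2(-1.264, 0.240) = 280.7510°
|p|² = ρ² + z² = 1.28658² + 0.803² = 2.30011
κ = 2ρ / |p|² = 2×1.28658 / 2.30011 = 1.11872
θ = 2·atan2(ρ, z) = 2·atan2(1.28658, 0.803) = 2.02564 rad
ℓ = θ/κ = 2.02564/1.11872 = 1.81068

1.1187 280.75 1.8107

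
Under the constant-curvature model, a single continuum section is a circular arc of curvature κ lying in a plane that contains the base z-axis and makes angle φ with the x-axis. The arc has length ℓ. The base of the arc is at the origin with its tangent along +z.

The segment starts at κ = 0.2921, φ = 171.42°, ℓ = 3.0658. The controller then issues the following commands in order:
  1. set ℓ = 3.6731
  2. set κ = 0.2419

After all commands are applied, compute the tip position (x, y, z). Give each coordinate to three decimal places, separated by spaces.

initial: κ=0.2921, φ=171.42°, ℓ=3.0658
cmd 1: set ℓ=3.6731 → (κ,φ,ℓ)=(0.2921,171.42°,3.6731) → tip=(-1.7685,0.2668,3.0079)
cmd 2: set κ=0.2419 → (κ,φ,ℓ)=(0.2419,171.42°,3.6731) → tip=(-1.5102,0.2279,3.2085)

-1.510 0.228 3.209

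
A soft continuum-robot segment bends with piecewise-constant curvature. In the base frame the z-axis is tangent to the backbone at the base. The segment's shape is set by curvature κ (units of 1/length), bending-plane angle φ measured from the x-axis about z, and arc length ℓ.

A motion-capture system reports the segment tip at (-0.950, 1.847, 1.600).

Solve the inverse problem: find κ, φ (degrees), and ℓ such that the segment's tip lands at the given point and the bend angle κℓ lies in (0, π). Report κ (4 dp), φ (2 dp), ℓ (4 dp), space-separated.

0.6043 117.22 3.0263

ρ = √(x²+y²) = √(-0.950² + 1.847²) = 2.07700
φ = atan2(y, x) mod 360° = atan2(1.847, -0.950) = 117.2189°
|p|² = ρ² + z² = 2.07700² + 1.600² = 6.87391
κ = 2ρ / |p|² = 2×2.07700 / 6.87391 = 0.60431
θ = 2·atan2(ρ, z) = 2·atan2(2.07700, 1.600) = 1.82880 rad
ℓ = θ/κ = 1.82880/0.60431 = 3.02625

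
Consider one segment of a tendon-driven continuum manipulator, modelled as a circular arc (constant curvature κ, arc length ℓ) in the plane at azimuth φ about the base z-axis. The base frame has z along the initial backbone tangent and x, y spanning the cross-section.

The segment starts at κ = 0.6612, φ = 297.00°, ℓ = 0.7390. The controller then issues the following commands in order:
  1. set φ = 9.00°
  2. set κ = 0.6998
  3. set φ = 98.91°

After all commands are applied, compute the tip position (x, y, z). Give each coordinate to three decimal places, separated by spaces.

initial: κ=0.6612, φ=297.00°, ℓ=0.7390
cmd 1: set φ=9.00° → (κ,φ,ℓ)=(0.6612,9.00°,0.7390) → tip=(0.1748,0.0277,0.7099)
cmd 2: set κ=0.6998 → (κ,φ,ℓ)=(0.6998,9.00°,0.7390) → tip=(0.1846,0.0292,0.7065)
cmd 3: set φ=98.91° → (κ,φ,ℓ)=(0.6998,98.91°,0.7390) → tip=(-0.0289,0.1846,0.7065)

-0.029 0.185 0.706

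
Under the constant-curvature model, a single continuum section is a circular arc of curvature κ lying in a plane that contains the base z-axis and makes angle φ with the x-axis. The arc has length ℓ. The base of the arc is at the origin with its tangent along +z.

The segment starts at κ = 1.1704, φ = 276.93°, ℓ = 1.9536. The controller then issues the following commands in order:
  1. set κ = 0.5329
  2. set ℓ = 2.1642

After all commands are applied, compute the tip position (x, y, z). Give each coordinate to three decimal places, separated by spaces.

0.135 -1.107 1.715

initial: κ=1.1704, φ=276.93°, ℓ=1.9536
cmd 1: set κ=0.5329 → (κ,φ,ℓ)=(0.5329,276.93°,1.9536) → tip=(0.1120,-0.9215,1.6193)
cmd 2: set ℓ=2.1642 → (κ,φ,ℓ)=(0.5329,276.93°,2.1642) → tip=(0.1346,-1.1075,1.7153)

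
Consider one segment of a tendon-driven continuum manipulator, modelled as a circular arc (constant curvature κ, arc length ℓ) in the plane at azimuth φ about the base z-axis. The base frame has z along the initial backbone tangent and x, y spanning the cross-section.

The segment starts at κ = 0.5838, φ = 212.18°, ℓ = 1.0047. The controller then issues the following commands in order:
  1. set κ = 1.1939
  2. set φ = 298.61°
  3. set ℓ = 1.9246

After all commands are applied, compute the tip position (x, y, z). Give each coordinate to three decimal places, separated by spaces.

0.668 -1.224 0.626

initial: κ=0.5838, φ=212.18°, ℓ=1.0047
cmd 1: set κ=1.1939 → (κ,φ,ℓ)=(1.1939,212.18°,1.0047) → tip=(-0.4517,-0.2842,0.7805)
cmd 2: set φ=298.61° → (κ,φ,ℓ)=(1.1939,298.61°,1.0047) → tip=(0.2556,-0.4685,0.7805)
cmd 3: set ℓ=1.9246 → (κ,φ,ℓ)=(1.1939,298.61°,1.9246) → tip=(0.6676,-1.2240,0.6258)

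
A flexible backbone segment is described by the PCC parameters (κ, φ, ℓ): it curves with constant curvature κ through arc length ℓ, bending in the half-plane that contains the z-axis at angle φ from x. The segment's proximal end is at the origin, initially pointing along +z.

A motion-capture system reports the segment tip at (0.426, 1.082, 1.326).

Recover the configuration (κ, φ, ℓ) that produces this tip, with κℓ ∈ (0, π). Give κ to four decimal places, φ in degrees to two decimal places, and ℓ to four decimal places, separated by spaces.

0.7477 68.51 1.9258

ρ = √(x²+y²) = √(0.426² + 1.082²) = 1.16284
φ = atan2(y, x) mod 360° = atan2(1.082, 0.426) = 68.5097°
|p|² = ρ² + z² = 1.16284² + 1.326² = 3.11048
κ = 2ρ / |p|² = 2×1.16284 / 3.11048 = 0.74769
θ = 2·atan2(ρ, z) = 2·atan2(1.16284, 1.326) = 1.43987 rad
ℓ = θ/κ = 1.43987/0.74769 = 1.92575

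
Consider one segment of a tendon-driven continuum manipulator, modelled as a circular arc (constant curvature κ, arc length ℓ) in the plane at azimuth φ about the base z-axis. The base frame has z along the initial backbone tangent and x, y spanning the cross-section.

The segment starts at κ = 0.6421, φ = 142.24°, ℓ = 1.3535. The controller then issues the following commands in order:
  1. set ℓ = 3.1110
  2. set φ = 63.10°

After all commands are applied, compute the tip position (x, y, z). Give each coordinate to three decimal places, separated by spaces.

initial: κ=0.6421, φ=142.24°, ℓ=1.3535
cmd 1: set ℓ=3.1110 → (κ,φ,ℓ)=(0.6421,142.24°,3.1110) → tip=(-1.7409,1.3484,1.4177)
cmd 2: set φ=63.10° → (κ,φ,ℓ)=(0.6421,63.10°,3.1110) → tip=(0.9963,1.9638,1.4177)

0.996 1.964 1.418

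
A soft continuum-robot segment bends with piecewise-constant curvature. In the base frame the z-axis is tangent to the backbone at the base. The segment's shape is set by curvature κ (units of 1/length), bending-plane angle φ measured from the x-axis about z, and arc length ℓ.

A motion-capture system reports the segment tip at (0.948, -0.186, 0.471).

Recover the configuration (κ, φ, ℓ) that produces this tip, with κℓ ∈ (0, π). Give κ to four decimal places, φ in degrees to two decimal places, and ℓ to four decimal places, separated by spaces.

ρ = √(x²+y²) = √(0.948² + -0.186²) = 0.96607
φ = atan2(y, x) mod 360° = atan2(-0.186, 0.948) = 348.8994°
|p|² = ρ² + z² = 0.96607² + 0.471² = 1.15514
κ = 2ρ / |p|² = 2×0.96607 / 1.15514 = 1.67265
θ = 2·atan2(ρ, z) = 2·atan2(0.96607, 0.471) = 2.23433 rad
ℓ = θ/κ = 2.23433/1.67265 = 1.33580

1.6727 348.90 1.3358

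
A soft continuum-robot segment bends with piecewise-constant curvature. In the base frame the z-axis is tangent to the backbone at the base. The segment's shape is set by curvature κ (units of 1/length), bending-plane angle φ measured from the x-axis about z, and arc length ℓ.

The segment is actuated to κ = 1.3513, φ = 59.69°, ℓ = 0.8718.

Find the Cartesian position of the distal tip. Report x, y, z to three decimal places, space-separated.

θ = κ·ℓ = 1.3513 × 0.8718 = 1.17806 rad
ρ = (1 − cos θ)/κ = (1 − 0.38271)/1.3513 = 0.45681
z = sin θ / κ = 0.92387/1.3513 = 0.68369
x = ρ cos φ = 0.45681 × cos(59.69°) = 0.23054
y = ρ sin φ = 0.45681 × sin(59.69°) = 0.39437

0.231 0.394 0.684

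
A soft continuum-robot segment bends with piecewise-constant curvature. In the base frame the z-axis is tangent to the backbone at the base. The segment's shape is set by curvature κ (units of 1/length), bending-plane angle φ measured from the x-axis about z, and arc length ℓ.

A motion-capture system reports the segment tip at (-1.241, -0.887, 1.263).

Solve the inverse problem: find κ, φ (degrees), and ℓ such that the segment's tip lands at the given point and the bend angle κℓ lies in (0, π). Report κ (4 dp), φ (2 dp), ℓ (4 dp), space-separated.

0.7779 215.56 2.2606

ρ = √(x²+y²) = √(-1.241² + -0.887²) = 1.52540
φ = atan2(y, x) mod 360° = atan2(-0.887, -1.241) = 215.5551°
|p|² = ρ² + z² = 1.52540² + 1.263² = 3.92202
κ = 2ρ / |p|² = 2×1.52540 / 3.92202 = 0.77787
θ = 2·atan2(ρ, z) = 2·atan2(1.52540, 1.263) = 1.75845 rad
ℓ = θ/κ = 1.75845/0.77787 = 2.26061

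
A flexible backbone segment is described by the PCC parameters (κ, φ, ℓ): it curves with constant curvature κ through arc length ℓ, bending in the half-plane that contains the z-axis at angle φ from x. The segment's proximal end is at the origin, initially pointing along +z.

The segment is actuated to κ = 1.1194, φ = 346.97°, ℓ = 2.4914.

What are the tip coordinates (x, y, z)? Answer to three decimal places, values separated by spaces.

1.687 -0.390 0.309

θ = κ·ℓ = 1.1194 × 2.4914 = 2.78887 rad
ρ = (1 − cos θ)/κ = (1 − -0.93844)/1.1194 = 1.73167
z = sin θ / κ = 0.34545/1.1194 = 0.30860
x = ρ cos φ = 1.73167 × cos(346.97°) = 1.68709
y = ρ sin φ = 1.73167 × sin(346.97°) = -0.39043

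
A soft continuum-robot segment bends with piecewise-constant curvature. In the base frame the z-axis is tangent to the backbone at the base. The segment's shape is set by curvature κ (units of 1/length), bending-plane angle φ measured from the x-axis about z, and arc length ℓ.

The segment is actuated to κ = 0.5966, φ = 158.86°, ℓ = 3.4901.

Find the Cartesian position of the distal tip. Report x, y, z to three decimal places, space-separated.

-2.328 0.900 1.462

θ = κ·ℓ = 0.5966 × 3.4901 = 2.08219 rad
ρ = (1 − cos θ)/κ = (1 − -0.48940)/0.5966 = 2.49647
z = sin θ / κ = 0.87206/0.5966 = 1.46172
x = ρ cos φ = 2.49647 × cos(158.86°) = -2.32847
y = ρ sin φ = 2.49647 × sin(158.86°) = 0.90035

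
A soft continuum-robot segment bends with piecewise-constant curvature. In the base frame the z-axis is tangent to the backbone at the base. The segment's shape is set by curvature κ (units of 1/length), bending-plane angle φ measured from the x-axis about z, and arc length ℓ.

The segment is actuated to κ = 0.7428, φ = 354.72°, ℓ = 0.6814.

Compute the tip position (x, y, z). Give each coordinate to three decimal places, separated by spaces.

θ = κ·ℓ = 0.7428 × 0.6814 = 0.50614 rad
ρ = (1 − cos θ)/κ = (1 − 0.87462)/0.7428 = 0.16879
z = sin θ / κ = 0.48481/0.7428 = 0.65268
x = ρ cos φ = 0.16879 × cos(354.72°) = 0.16808
y = ρ sin φ = 0.16879 × sin(354.72°) = -0.01553

0.168 -0.016 0.653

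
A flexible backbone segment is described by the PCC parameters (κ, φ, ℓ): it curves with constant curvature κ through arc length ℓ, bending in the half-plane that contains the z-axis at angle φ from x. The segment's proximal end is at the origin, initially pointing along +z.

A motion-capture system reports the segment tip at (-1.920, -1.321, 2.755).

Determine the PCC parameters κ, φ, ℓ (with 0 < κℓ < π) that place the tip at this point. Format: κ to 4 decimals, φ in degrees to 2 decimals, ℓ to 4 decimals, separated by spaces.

ρ = √(x²+y²) = √(-1.920² + -1.321²) = 2.33055
φ = atan2(y, x) mod 360° = atan2(-1.321, -1.920) = 214.5288°
|p|² = ρ² + z² = 2.33055² + 2.755² = 13.02147
κ = 2ρ / |p|² = 2×2.33055 / 13.02147 = 0.35795
θ = 2·atan2(ρ, z) = 2·atan2(2.33055, 2.755) = 1.40426 rad
ℓ = θ/κ = 1.40426/0.35795 = 3.92300

0.3580 214.53 3.9230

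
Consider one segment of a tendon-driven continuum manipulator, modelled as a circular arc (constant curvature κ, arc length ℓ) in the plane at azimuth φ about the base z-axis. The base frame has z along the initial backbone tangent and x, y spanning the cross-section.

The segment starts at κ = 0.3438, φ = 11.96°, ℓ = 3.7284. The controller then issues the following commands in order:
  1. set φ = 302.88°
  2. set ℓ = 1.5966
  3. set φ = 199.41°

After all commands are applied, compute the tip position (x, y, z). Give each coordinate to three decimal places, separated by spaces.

initial: κ=0.3438, φ=11.96°, ℓ=3.7284
cmd 1: set φ=302.88° → (κ,φ,ℓ)=(0.3438,302.88°,3.7284) → tip=(1.1291,-1.7466,2.7881)
cmd 2: set ℓ=1.5966 → (κ,φ,ℓ)=(0.3438,302.88°,1.5966) → tip=(0.2320,-0.3589,1.5176)
cmd 3: set φ=199.41° → (κ,φ,ℓ)=(0.3438,199.41°,1.5966) → tip=(-0.4030,-0.1420,1.5176)

-0.403 -0.142 1.518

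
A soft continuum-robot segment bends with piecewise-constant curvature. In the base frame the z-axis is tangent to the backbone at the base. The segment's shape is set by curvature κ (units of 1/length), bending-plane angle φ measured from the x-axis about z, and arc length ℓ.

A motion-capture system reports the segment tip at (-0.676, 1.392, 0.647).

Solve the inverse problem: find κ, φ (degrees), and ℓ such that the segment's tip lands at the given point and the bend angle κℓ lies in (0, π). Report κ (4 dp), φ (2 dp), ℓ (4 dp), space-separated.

1.1001 115.90 2.1357

ρ = √(x²+y²) = √(-0.676² + 1.392²) = 1.54746
φ = atan2(y, x) mod 360° = atan2(1.392, -0.676) = 115.9027°
|p|² = ρ² + z² = 1.54746² + 0.647² = 2.81325
κ = 2ρ / |p|² = 2×1.54746 / 2.81325 = 1.10012
θ = 2·atan2(ρ, z) = 2·atan2(1.54746, 0.647) = 2.34956 rad
ℓ = θ/κ = 2.34956/1.10012 = 2.13572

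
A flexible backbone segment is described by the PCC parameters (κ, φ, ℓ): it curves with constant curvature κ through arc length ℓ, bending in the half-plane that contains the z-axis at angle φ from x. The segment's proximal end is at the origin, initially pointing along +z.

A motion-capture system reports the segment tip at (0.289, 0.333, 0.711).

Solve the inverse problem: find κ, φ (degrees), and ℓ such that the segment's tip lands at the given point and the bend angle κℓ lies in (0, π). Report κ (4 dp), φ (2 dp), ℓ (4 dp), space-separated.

ρ = √(x²+y²) = √(0.289² + 0.333²) = 0.44092
φ = atan2(y, x) mod 360° = atan2(0.333, 0.289) = 49.0463°
|p|² = ρ² + z² = 0.44092² + 0.711² = 0.69993
κ = 2ρ / |p|² = 2×0.44092 / 0.69993 = 1.25989
θ = 2·atan2(ρ, z) = 2·atan2(0.44092, 0.711) = 1.11019 rad
ℓ = θ/κ = 1.11019/1.25989 = 0.88118

1.2599 49.05 0.8812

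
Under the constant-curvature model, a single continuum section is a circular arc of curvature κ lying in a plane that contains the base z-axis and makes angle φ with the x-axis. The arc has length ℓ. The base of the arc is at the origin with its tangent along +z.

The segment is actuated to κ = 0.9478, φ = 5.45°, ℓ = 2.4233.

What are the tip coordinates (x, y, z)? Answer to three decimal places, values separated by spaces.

1.748 0.167 0.789

θ = κ·ℓ = 0.9478 × 2.4233 = 2.29680 rad
ρ = (1 − cos θ)/κ = (1 − -0.66389)/0.9478 = 1.75553
z = sin θ / κ = 0.74783/0.9478 = 0.78902
x = ρ cos φ = 1.75553 × cos(5.45°) = 1.74759
y = ρ sin φ = 1.75553 × sin(5.45°) = 0.16673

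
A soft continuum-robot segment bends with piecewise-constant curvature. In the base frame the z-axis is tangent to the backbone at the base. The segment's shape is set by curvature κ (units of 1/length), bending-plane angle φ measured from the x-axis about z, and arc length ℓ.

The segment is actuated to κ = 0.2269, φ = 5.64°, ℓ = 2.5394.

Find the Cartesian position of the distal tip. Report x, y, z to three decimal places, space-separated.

0.708 0.070 2.401

θ = κ·ℓ = 0.2269 × 2.5394 = 0.57619 rad
ρ = (1 − cos θ)/κ = (1 − 0.83854)/0.2269 = 0.71157
z = sin θ / κ = 0.54483/0.2269 = 2.40120
x = ρ cos φ = 0.71157 × cos(5.64°) = 0.70813
y = ρ sin φ = 0.71157 × sin(5.64°) = 0.06993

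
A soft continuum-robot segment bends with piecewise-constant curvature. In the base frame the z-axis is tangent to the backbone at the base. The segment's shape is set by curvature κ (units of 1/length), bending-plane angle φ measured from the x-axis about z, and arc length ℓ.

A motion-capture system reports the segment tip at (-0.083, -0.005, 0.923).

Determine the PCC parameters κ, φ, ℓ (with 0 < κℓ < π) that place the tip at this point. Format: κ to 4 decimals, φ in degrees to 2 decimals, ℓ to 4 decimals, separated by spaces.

0.1936 183.45 0.9280

ρ = √(x²+y²) = √(-0.083² + -0.005²) = 0.08315
φ = atan2(y, x) mod 360° = atan2(-0.005, -0.083) = 183.4474°
|p|² = ρ² + z² = 0.08315² + 0.923² = 0.85884
κ = 2ρ / |p|² = 2×0.08315 / 0.85884 = 0.19363
θ = 2·atan2(ρ, z) = 2·atan2(0.08315, 0.923) = 0.17969 rad
ℓ = θ/κ = 0.17969/0.19363 = 0.92799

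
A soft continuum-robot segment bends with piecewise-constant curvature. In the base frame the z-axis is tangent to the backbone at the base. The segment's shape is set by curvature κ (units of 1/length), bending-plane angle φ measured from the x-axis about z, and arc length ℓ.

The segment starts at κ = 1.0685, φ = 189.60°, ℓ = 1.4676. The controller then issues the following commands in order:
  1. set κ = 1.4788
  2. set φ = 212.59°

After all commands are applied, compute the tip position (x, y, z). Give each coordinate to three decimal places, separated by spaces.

initial: κ=1.0685, φ=189.60°, ℓ=1.4676
cmd 1: set κ=1.4788 → (κ,φ,ℓ)=(1.4788,189.60°,1.4676) → tip=(-1.0430,-0.1764,0.5583)
cmd 2: set φ=212.59° → (κ,φ,ℓ)=(1.4788,212.59°,1.4676) → tip=(-0.8912,-0.5697,0.5583)

-0.891 -0.570 0.558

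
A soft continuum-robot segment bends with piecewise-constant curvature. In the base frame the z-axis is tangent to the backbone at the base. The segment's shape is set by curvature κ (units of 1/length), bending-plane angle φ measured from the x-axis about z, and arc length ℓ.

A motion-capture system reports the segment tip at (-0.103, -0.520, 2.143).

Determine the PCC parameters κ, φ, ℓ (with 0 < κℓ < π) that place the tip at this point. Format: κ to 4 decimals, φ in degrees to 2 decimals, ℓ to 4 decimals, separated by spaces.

0.2175 258.80 2.2294

ρ = √(x²+y²) = √(-0.103² + -0.520²) = 0.53010
φ = atan2(y, x) mod 360° = atan2(-0.520, -0.103) = 258.7961°
|p|² = ρ² + z² = 0.53010² + 2.143² = 4.87346
κ = 2ρ / |p|² = 2×0.53010 / 4.87346 = 0.21755
θ = 2·atan2(ρ, z) = 2·atan2(0.53010, 2.143) = 0.48499 rad
ℓ = θ/κ = 0.48499/0.21755 = 2.22938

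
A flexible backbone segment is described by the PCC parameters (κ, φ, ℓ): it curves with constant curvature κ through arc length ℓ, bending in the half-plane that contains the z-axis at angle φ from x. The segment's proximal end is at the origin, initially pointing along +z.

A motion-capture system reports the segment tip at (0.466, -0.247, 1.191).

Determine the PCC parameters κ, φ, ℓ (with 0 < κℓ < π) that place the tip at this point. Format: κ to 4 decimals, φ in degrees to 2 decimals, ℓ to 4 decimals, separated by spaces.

ρ = √(x²+y²) = √(0.466² + -0.247²) = 0.52741
φ = atan2(y, x) mod 360° = atan2(-0.247, 0.466) = 332.0745°
|p|² = ρ² + z² = 0.52741² + 1.191² = 1.69665
κ = 2ρ / |p|² = 2×0.52741 / 1.69665 = 0.62171
θ = 2·atan2(ρ, z) = 2·atan2(0.52741, 1.191) = 0.83375 rad
ℓ = θ/κ = 0.83375/0.62171 = 1.34106

0.6217 332.07 1.3411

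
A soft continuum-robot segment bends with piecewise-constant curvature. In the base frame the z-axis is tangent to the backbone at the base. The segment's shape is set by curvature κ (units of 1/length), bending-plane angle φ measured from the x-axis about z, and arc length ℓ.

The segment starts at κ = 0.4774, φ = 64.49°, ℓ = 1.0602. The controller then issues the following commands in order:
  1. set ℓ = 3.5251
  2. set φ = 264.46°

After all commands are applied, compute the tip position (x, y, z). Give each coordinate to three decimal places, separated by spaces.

-0.225 -2.318 2.082

initial: κ=0.4774, φ=64.49°, ℓ=1.0602
cmd 1: set ℓ=3.5251 → (κ,φ,ℓ)=(0.4774,64.49°,3.5251) → tip=(1.0030,2.1019,2.0815)
cmd 2: set φ=264.46° → (κ,φ,ℓ)=(0.4774,264.46°,3.5251) → tip=(-0.2248,-2.3181,2.0815)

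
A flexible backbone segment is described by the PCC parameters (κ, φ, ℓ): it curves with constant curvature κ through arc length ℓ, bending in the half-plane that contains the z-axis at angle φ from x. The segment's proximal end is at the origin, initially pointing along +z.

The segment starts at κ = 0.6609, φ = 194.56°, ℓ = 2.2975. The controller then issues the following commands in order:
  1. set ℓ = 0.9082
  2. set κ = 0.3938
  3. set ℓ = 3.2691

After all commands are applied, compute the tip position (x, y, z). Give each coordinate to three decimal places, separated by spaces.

-1.770 -0.460 2.438

initial: κ=0.6609, φ=194.56°, ℓ=2.2975
cmd 1: set ℓ=0.9082 → (κ,φ,ℓ)=(0.6609,194.56°,0.9082) → tip=(-0.2560,-0.0665,0.8546)
cmd 2: set κ=0.3938 → (κ,φ,ℓ)=(0.3938,194.56°,0.9082) → tip=(-0.1555,-0.0404,0.8890)
cmd 3: set ℓ=3.2691 → (κ,φ,ℓ)=(0.3938,194.56°,3.2691) → tip=(-1.7705,-0.4599,2.4380)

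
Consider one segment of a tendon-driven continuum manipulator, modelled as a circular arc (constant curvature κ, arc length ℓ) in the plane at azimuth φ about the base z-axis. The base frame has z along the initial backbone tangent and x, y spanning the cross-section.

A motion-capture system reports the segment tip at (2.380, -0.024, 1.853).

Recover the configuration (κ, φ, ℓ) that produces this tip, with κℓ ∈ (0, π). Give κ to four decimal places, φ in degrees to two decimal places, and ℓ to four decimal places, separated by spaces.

0.5232 359.42 3.4760

ρ = √(x²+y²) = √(2.380² + -0.024²) = 2.38012
φ = atan2(y, x) mod 360° = atan2(-0.024, 2.380) = 359.4222°
|p|² = ρ² + z² = 2.38012² + 1.853² = 9.09858
κ = 2ρ / |p|² = 2×2.38012 / 9.09858 = 0.52318
θ = 2·atan2(ρ, z) = 2·atan2(2.38012, 1.853) = 1.81857 rad
ℓ = θ/κ = 1.81857/0.52318 = 3.47595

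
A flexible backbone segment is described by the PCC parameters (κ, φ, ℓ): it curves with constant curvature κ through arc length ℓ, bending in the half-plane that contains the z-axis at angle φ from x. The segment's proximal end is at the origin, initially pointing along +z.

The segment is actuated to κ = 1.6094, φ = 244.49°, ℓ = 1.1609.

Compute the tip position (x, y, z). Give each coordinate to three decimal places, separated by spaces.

-0.346 -0.725 0.594

θ = κ·ℓ = 1.6094 × 1.1609 = 1.86835 rad
ρ = (1 − cos θ)/κ = (1 − -0.29318)/1.6094 = 0.80352
z = sin θ / κ = 0.95606/1.6094 = 0.59404
x = ρ cos φ = 0.80352 × cos(244.49°) = -0.34605
y = ρ sin φ = 0.80352 × sin(244.49°) = -0.72518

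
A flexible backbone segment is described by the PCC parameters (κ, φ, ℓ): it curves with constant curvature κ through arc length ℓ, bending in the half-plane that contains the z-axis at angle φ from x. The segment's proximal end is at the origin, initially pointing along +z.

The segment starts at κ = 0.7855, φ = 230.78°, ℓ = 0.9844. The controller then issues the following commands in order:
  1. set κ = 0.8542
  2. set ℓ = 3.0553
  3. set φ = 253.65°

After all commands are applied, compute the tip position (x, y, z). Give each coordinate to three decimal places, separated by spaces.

-0.614 -2.092 0.594

initial: κ=0.7855, φ=230.78°, ℓ=0.9844
cmd 1: set κ=0.8542 → (κ,φ,ℓ)=(0.8542,230.78°,0.9844) → tip=(-0.2466,-0.3022,0.8724)
cmd 2: set ℓ=3.0553 → (κ,φ,ℓ)=(0.8542,230.78°,3.0553) → tip=(-1.3782,-1.6887,0.5936)
cmd 3: set φ=253.65° → (κ,φ,ℓ)=(0.8542,253.65°,3.0553) → tip=(-0.6136,-2.0916,0.5936)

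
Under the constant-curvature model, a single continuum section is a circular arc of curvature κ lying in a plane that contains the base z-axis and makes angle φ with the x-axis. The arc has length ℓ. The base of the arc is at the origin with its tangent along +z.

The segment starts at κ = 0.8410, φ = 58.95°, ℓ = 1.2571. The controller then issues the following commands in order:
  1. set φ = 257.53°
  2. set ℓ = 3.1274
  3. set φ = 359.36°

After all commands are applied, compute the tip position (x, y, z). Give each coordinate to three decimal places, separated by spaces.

2.226 -0.025 0.582

initial: κ=0.8410, φ=58.95°, ℓ=1.2571
cmd 1: set φ=257.53° → (κ,φ,ℓ)=(0.8410,257.53°,1.2571) → tip=(-0.1306,-0.5906,1.0357)
cmd 2: set ℓ=3.1274 → (κ,φ,ℓ)=(0.8410,257.53°,3.1274) → tip=(-0.4806,-2.1735,0.5820)
cmd 3: set φ=359.36° → (κ,φ,ℓ)=(0.8410,359.36°,3.1274) → tip=(2.2258,-0.0249,0.5820)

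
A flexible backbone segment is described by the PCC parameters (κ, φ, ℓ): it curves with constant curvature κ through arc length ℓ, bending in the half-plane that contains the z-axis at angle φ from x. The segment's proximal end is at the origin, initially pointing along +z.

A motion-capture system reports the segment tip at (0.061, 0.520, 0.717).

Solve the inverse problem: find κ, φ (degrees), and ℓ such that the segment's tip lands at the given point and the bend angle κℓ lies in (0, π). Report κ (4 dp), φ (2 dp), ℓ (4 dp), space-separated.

ρ = √(x²+y²) = √(0.061² + 0.520²) = 0.52357
φ = atan2(y, x) mod 360° = atan2(0.520, 0.061) = 83.3093°
|p|² = ρ² + z² = 0.52357² + 0.717² = 0.78821
κ = 2ρ / |p|² = 2×0.52357 / 0.78821 = 1.32849
θ = 2·atan2(ρ, z) = 2·atan2(0.52357, 0.717) = 1.26144 rad
ℓ = θ/κ = 1.26144/1.32849 = 0.94953

1.3285 83.31 0.9495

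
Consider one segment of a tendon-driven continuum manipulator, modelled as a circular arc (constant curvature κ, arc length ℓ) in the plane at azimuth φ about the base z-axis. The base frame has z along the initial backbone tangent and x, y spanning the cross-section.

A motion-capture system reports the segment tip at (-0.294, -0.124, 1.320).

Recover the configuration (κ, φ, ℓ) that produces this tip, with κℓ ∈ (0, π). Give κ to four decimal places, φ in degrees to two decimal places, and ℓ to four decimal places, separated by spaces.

ρ = √(x²+y²) = √(-0.294² + -0.124²) = 0.31908
φ = atan2(y, x) mod 360° = atan2(-0.124, -0.294) = 202.8685°
|p|² = ρ² + z² = 0.31908² + 1.320² = 1.84421
κ = 2ρ / |p|² = 2×0.31908 / 1.84421 = 0.34603
θ = 2·atan2(ρ, z) = 2·atan2(0.31908, 1.320) = 0.47435 rad
ℓ = θ/κ = 0.47435/0.34603 = 1.37083

0.3460 202.87 1.3708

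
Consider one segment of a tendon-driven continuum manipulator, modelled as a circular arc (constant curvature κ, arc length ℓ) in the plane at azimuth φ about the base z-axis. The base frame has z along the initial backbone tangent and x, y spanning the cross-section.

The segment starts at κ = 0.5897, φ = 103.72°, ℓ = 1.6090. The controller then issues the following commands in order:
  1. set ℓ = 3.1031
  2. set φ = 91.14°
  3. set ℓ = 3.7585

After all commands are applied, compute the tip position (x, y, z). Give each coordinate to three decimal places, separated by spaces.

-0.054 2.716 1.354

initial: κ=0.5897, φ=103.72°, ℓ=1.6090
cmd 1: set ℓ=3.1031 → (κ,φ,ℓ)=(0.5897,103.72°,3.1031) → tip=(-0.5052,2.0695,1.6392)
cmd 2: set φ=91.14° → (κ,φ,ℓ)=(0.5897,91.14°,3.1031) → tip=(-0.0424,2.1298,1.6392)
cmd 3: set ℓ=3.7585 → (κ,φ,ℓ)=(0.5897,91.14°,3.7585) → tip=(-0.0540,2.7155,1.3545)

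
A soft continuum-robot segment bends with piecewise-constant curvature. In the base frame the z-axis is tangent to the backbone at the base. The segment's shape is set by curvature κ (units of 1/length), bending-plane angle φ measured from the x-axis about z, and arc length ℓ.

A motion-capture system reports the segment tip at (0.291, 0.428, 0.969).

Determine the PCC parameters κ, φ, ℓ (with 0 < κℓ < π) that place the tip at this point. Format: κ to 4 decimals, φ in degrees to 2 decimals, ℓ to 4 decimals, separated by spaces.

0.8577 55.79 1.1439

ρ = √(x²+y²) = √(0.291² + 0.428²) = 0.51756
φ = atan2(y, x) mod 360° = atan2(0.428, 0.291) = 55.7880°
|p|² = ρ² + z² = 0.51756² + 0.969² = 1.20683
κ = 2ρ / |p|² = 2×0.51756 / 1.20683 = 0.85772
θ = 2·atan2(ρ, z) = 2·atan2(0.51756, 0.969) = 0.98113 rad
ℓ = θ/κ = 0.98113/0.85772 = 1.14389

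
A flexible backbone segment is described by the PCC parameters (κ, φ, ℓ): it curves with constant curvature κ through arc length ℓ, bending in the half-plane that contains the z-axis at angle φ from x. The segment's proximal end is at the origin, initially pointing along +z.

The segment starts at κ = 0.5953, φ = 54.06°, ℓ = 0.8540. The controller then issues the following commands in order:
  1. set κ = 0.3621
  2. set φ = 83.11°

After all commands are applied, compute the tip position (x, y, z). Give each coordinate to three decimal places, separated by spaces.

initial: κ=0.5953, φ=54.06°, ℓ=0.8540
cmd 1: set κ=0.3621 → (κ,φ,ℓ)=(0.3621,54.06°,0.8540) → tip=(0.0769,0.1061,0.8405)
cmd 2: set φ=83.11° → (κ,φ,ℓ)=(0.3621,83.11°,0.8540) → tip=(0.0157,0.1300,0.8405)

0.016 0.130 0.840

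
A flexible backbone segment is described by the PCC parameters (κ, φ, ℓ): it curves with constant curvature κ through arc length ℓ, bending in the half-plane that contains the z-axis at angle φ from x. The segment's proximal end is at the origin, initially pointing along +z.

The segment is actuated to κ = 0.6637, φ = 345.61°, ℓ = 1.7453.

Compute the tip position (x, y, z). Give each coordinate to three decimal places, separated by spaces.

θ = κ·ℓ = 0.6637 × 1.7453 = 1.15836 rad
ρ = (1 − cos θ)/κ = (1 − 0.40085)/0.6637 = 0.90275
z = sin θ / κ = 0.91615/0.6637 = 1.38036
x = ρ cos φ = 0.90275 × cos(345.61°) = 0.87443
y = ρ sin φ = 0.90275 × sin(345.61°) = -0.22435

0.874 -0.224 1.380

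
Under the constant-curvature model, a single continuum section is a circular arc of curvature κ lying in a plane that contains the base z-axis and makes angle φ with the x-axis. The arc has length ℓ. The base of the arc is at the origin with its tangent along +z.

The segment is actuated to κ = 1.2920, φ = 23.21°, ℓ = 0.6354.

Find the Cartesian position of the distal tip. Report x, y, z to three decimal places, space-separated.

θ = κ·ℓ = 1.2920 × 0.6354 = 0.82094 rad
ρ = (1 − cos θ)/κ = (1 − 0.68154)/1.2920 = 0.24649
z = sin θ / κ = 0.73178/1.2920 = 0.56640
x = ρ cos φ = 0.24649 × cos(23.21°) = 0.22654
y = ρ sin φ = 0.24649 × sin(23.21°) = 0.09714

0.227 0.097 0.566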